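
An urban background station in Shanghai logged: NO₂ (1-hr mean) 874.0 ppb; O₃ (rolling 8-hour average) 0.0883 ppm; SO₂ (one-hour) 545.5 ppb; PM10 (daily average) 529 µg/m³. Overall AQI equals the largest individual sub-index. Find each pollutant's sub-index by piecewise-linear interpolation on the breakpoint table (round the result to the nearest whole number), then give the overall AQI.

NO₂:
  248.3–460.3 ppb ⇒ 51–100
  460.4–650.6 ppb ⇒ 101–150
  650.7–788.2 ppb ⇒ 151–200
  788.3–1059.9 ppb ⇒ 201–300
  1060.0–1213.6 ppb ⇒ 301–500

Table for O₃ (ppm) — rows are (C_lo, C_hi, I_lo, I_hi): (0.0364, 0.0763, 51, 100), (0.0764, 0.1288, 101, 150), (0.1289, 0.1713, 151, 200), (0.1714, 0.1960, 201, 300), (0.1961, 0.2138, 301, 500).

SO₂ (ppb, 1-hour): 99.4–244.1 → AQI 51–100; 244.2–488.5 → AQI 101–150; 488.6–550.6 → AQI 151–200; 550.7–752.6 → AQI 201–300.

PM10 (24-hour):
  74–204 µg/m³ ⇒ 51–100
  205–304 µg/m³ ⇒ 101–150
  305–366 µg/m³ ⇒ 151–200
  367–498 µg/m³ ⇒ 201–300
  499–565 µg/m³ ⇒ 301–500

391

NO₂: row 788.3–1059.9 (AQI 201–300). (300−201)·(874.0−788.3)/(1059.9−788.3) + 201 = 99·85.7/271.6 + 201 ≈ 232.24 → 232.
O₃: 0.0883 lies in 0.0764–0.1288, so I_lo=101, I_hi=150, C_lo=0.0764, C_hi=0.1288.
(150−101)/(0.1288−0.0764) × (0.0883−0.0764) + 101 = 49/0.0524 × 0.0119 + 101 ≈ 112.13 → 112.
SO₂: 545.5 ∈ [488.6, 550.6] ↔ index [151, 200].
151 + (545.5−488.6)·(200−151)/(550.6−488.6) = 151 + 56.9·49/62.0 ≈ 195.97, so AQI = 196.
PM10: 529 ∈ [499, 565] ↔ index [301, 500].
301 + (529−499)·(500−301)/(565−499) = 301 + 30·199/66 ≈ 391.45, so AQI = 391.
Sub-indices: NO₂→232, O₃→112, SO₂→196, PM10→391. Overall AQI = max = 391; dominant pollutant is PM10.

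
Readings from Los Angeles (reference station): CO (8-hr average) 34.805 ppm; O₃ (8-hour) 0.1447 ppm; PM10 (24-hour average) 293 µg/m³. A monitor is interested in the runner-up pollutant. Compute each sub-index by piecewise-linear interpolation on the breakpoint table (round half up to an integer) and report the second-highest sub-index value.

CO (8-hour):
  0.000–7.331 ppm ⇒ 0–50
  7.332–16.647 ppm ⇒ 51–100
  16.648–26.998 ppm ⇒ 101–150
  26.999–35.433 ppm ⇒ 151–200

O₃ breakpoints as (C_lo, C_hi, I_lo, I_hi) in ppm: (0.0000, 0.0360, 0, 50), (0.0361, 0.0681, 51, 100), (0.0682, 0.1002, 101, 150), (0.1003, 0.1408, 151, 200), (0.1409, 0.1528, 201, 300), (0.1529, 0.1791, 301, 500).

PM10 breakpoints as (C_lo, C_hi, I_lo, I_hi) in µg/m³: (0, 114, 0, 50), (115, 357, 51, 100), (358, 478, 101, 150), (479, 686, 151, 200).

196

CO: 34.805 lies in 26.999–35.433, so I_lo=151, I_hi=200, C_lo=26.999, C_hi=35.433.
(200−151)/(35.433−26.999) × (34.805−26.999) + 151 = 49/8.434 × 7.806 + 151 ≈ 196.35 → 196.
O₃: row 0.1409–0.1528 (AQI 201–300). (300−201)·(0.1447−0.1409)/(0.1528−0.1409) + 201 = 99·0.0038/0.0119 + 201 ≈ 232.61 → 233.
PM10: 293 ∈ [115, 357] ↔ index [51, 100].
51 + (293−115)·(100−51)/(357−115) = 51 + 178·49/242 ≈ 87.04, so AQI = 87.
Sub-indices: CO→196, O₃→233, PM10→87. Ranked high→low: 233, 196, 87. Second-highest sub-index = 196.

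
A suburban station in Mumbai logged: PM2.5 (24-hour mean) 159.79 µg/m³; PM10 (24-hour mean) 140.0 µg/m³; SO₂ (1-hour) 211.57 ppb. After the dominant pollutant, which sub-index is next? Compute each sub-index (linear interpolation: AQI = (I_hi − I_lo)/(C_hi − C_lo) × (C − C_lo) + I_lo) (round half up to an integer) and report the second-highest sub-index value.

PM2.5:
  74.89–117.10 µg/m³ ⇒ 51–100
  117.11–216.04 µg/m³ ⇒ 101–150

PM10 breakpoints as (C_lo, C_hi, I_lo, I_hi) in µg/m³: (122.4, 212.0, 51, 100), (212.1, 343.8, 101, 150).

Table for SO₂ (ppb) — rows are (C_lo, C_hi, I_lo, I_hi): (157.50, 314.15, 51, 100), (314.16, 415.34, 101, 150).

PM2.5: 159.79 ∈ [117.11, 216.04] ↔ index [101, 150].
101 + (159.79−117.11)·(150−101)/(216.04−117.11) = 101 + 42.68·49/98.93 ≈ 122.14, so AQI = 122.
PM10: 140.0 ∈ [122.4, 212.0] ↔ index [51, 100].
51 + (140.0−122.4)·(100−51)/(212.0−122.4) = 51 + 17.6·49/89.6 ≈ 60.63, so AQI = 61.
SO₂: row 157.50–314.15 (AQI 51–100). (100−51)·(211.57−157.50)/(314.15−157.50) + 51 = 49·54.07/156.65 + 51 ≈ 67.91 → 68.
Sub-indices: PM2.5→122, PM10→61, SO₂→68. Ranked high→low: 122, 68, 61. Second-highest sub-index = 68.

68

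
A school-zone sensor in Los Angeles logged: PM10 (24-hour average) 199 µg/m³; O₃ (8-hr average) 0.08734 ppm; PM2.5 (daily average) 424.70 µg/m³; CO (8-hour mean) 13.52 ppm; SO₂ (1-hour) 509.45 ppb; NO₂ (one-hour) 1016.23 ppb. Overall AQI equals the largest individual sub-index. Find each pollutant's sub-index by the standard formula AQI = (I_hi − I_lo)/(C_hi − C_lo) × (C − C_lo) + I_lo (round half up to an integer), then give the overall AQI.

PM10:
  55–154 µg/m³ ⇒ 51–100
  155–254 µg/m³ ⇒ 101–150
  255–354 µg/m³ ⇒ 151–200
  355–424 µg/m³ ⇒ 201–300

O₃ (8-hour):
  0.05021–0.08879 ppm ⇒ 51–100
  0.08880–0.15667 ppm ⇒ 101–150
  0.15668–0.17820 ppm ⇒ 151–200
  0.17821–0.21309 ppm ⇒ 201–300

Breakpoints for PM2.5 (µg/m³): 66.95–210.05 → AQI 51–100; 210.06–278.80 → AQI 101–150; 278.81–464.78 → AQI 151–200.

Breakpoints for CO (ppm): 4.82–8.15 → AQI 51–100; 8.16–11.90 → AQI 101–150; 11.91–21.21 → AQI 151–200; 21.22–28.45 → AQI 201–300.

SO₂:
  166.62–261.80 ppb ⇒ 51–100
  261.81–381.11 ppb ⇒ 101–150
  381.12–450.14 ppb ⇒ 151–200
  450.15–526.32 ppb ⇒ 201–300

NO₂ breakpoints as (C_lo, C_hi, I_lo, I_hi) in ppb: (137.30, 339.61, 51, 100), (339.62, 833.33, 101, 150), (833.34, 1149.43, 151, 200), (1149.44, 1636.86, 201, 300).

PM10: 199 lies in 155–254, so I_lo=101, I_hi=150, C_lo=155, C_hi=254.
(150−101)/(254−155) × (199−155) + 101 = 49/99 × 44 + 101 ≈ 122.78 → 123.
O₃: 0.08734 ∈ [0.05021, 0.08879] ↔ index [51, 100].
51 + (0.08734−0.05021)·(100−51)/(0.08879−0.05021) = 51 + 0.03713·49/0.03858 ≈ 98.16, so AQI = 98.
PM2.5 424.70: bracket 278.81–464.78 → index 151–200; slope 49/185.97, offset 145.89.
AQI = 151 + 49/185.97·145.89 ≈ 189.44 ⇒ 189.
CO: 13.52 lies in 11.91–21.21, so I_lo=151, I_hi=200, C_lo=11.91, C_hi=21.21.
(200−151)/(21.21−11.91) × (13.52−11.91) + 151 = 49/9.30 × 1.61 + 151 ≈ 159.48 → 159.
SO₂: 509.45 lies in 450.15–526.32, so I_lo=201, I_hi=300, C_lo=450.15, C_hi=526.32.
(300−201)/(526.32−450.15) × (509.45−450.15) + 201 = 99/76.17 × 59.30 + 201 ≈ 278.07 → 278.
NO₂ 1016.23: bracket 833.34–1149.43 → index 151–200; slope 49/316.09, offset 182.89.
AQI = 151 + 49/316.09·182.89 ≈ 179.35 ⇒ 179.
Sub-indices: PM10→123, O₃→98, PM2.5→189, CO→159, SO₂→278, NO₂→179. Overall AQI = max = 278; dominant pollutant is SO₂.
AQI 278: Very Unhealthy.

278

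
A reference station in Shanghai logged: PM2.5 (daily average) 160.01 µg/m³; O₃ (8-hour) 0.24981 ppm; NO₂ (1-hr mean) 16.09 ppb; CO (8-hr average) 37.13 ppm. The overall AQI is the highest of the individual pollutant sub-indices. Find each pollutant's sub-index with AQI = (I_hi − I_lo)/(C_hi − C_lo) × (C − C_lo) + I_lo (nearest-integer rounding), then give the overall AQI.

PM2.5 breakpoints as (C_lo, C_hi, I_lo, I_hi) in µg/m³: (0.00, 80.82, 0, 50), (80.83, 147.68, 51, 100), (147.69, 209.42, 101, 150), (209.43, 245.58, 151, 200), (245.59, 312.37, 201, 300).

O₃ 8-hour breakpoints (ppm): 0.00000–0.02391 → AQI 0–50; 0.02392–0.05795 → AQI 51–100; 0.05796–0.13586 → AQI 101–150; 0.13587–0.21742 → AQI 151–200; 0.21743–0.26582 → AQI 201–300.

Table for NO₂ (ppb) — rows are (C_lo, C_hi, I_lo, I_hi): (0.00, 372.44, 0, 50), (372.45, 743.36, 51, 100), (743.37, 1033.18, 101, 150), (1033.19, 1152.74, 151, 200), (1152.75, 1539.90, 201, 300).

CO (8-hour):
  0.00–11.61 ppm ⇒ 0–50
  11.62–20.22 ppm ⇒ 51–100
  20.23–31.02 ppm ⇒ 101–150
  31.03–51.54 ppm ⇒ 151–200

PM2.5 160.01: bracket 147.69–209.42 → index 101–150; slope 49/61.73, offset 12.32.
AQI = 101 + 49/61.73·12.32 ≈ 110.78 ⇒ 111.
O₃: row 0.21743–0.26582 (AQI 201–300). (300−201)·(0.24981−0.21743)/(0.26582−0.21743) + 201 = 99·0.03238/0.04839 + 201 ≈ 267.25 → 267.
NO₂: 16.09 ∈ [0.00, 372.44] ↔ index [0, 50].
0 + (16.09−0.00)·(50−0)/(372.44−0.00) = 0 + 16.09·50/372.44 ≈ 2.16, so AQI = 2.
CO: 37.13 ∈ [31.03, 51.54] ↔ index [151, 200].
151 + (37.13−31.03)·(200−151)/(51.54−31.03) = 151 + 6.10·49/20.51 ≈ 165.57, so AQI = 166.
Sub-indices: PM2.5→111, O₃→267, NO₂→2, CO→166. Overall AQI = max = 267; dominant pollutant is O₃.
AQI 267: Very Unhealthy.

267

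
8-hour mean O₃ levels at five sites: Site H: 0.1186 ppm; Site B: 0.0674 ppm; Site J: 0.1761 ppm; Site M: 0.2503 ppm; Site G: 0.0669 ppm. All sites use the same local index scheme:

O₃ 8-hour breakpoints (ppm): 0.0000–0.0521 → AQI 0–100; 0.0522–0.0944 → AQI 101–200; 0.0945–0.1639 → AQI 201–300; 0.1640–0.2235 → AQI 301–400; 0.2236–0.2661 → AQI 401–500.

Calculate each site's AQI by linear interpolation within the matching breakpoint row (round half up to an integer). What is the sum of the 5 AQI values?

Site H: 0.1186 ∈ [0.0945, 0.1639] ↔ index [201, 300].
201 + (0.1186−0.0945)·(300−201)/(0.1639−0.0945) = 201 + 0.0241·99/0.0694 ≈ 235.38, so AQI = 235.
Site B: row 0.0522–0.0944 (AQI 101–200). (200−101)·(0.0674−0.0522)/(0.0944−0.0522) + 101 = 99·0.0152/0.0422 + 101 ≈ 136.66 → 137.
Site J: 0.1761 ∈ [0.1640, 0.2235] ↔ index [301, 400].
301 + (0.1761−0.1640)·(400−301)/(0.2235−0.1640) = 301 + 0.0121·99/0.0595 ≈ 321.13, so AQI = 321.
Site M: 0.2503 ∈ [0.2236, 0.2661] ↔ index [401, 500].
401 + (0.2503−0.2236)·(500−401)/(0.2661−0.2236) = 401 + 0.0267·99/0.0425 ≈ 463.20, so AQI = 463.
Site G: 0.0669 ∈ [0.0522, 0.0944] ↔ index [101, 200].
101 + (0.0669−0.0522)·(200−101)/(0.0944−0.0522) = 101 + 0.0147·99/0.0422 ≈ 135.49, so AQI = 135.
AQIs: Site H=235, Site B=137, Site J=321, Site M=463, Site G=135. Sum = 235 + 137 + 321 + 463 + 135 = 1291.

1291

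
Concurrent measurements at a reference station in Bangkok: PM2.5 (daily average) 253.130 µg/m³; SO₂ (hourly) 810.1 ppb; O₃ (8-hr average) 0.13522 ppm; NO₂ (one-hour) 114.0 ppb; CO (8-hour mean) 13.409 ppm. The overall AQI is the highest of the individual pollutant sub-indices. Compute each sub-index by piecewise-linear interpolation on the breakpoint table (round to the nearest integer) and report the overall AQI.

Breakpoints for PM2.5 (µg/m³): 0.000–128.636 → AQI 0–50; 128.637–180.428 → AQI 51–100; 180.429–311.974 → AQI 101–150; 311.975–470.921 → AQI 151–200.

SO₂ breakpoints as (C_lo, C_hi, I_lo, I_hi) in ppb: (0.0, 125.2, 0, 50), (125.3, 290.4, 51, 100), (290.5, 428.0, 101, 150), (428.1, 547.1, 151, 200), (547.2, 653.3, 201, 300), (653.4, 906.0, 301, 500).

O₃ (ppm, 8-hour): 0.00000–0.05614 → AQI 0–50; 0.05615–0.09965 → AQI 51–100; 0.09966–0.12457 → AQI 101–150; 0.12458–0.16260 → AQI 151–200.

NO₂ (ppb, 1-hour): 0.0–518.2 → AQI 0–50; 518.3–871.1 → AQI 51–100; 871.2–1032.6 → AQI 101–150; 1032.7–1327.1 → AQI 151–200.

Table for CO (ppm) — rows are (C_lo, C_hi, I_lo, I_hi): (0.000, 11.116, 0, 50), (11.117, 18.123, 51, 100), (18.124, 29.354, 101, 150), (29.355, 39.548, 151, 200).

424

PM2.5: row 180.429–311.974 (AQI 101–150). (150−101)·(253.130−180.429)/(311.974−180.429) + 101 = 49·72.701/131.545 + 101 ≈ 128.08 → 128.
SO₂ 810.1: bracket 653.4–906.0 → index 301–500; slope 199/252.6, offset 156.7.
AQI = 301 + 199/252.6·156.7 ≈ 424.45 ⇒ 424.
O₃: row 0.12458–0.16260 (AQI 151–200). (200−151)·(0.13522−0.12458)/(0.16260−0.12458) + 151 = 49·0.01064/0.03802 + 151 ≈ 164.71 → 165.
NO₂: row 0.0–518.2 (AQI 0–50). (50−0)·(114.0−0.0)/(518.2−0.0) + 0 = 50·114.0/518.2 + 0 ≈ 11.00 → 11.
CO: 13.409 lies in 11.117–18.123, so I_lo=51, I_hi=100, C_lo=11.117, C_hi=18.123.
(100−51)/(18.123−11.117) × (13.409−11.117) + 51 = 49/7.006 × 2.292 + 51 ≈ 67.03 → 67.
Sub-indices: PM2.5→128, SO₂→424, O₃→165, NO₂→11, CO→67. Overall AQI = max = 424; dominant pollutant is SO₂.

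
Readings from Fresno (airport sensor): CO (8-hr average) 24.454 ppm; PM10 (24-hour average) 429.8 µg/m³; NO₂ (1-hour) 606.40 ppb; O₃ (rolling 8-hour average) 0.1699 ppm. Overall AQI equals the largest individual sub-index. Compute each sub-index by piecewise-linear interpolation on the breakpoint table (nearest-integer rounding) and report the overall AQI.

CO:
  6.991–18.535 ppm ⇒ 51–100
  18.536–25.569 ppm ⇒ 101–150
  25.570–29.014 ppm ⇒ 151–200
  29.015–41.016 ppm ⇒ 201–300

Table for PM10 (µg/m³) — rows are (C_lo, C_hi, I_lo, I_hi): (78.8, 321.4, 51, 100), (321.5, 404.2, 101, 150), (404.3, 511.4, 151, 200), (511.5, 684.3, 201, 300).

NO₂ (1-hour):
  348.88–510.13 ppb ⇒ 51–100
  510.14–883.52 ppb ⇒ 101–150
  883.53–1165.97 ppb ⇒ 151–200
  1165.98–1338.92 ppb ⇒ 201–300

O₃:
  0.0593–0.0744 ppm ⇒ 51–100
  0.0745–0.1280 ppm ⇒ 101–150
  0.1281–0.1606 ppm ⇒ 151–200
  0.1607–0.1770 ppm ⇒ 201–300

257

CO: row 18.536–25.569 (AQI 101–150). (150−101)·(24.454−18.536)/(25.569−18.536) + 101 = 49·5.918/7.033 + 101 ≈ 142.23 → 142.
PM10: row 404.3–511.4 (AQI 151–200). (200−151)·(429.8−404.3)/(511.4−404.3) + 151 = 49·25.5/107.1 + 151 ≈ 162.67 → 163.
NO₂: row 510.14–883.52 (AQI 101–150). (150−101)·(606.40−510.14)/(883.52−510.14) + 101 = 49·96.26/373.38 + 101 ≈ 113.63 → 114.
O₃ 0.1699: bracket 0.1607–0.1770 → index 201–300; slope 99/0.0163, offset 0.0092.
AQI = 201 + 99/0.0163·0.0092 ≈ 256.88 ⇒ 257.
Sub-indices: CO→142, PM10→163, NO₂→114, O₃→257. Overall AQI = max = 257; dominant pollutant is O₃.
AQI 257: Very Unhealthy.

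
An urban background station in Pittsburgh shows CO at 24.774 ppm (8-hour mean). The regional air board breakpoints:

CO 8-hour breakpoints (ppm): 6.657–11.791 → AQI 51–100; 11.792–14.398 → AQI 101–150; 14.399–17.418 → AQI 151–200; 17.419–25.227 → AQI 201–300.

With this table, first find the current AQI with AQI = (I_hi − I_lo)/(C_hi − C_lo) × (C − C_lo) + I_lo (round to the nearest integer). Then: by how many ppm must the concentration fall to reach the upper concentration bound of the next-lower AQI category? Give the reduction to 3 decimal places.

7.356

CO 24.774: bracket 17.419–25.227 → index 201–300; slope 99/7.808, offset 7.355.
AQI = 201 + 99/7.808·7.355 ≈ 294.26 ⇒ 294.
Current AQI 294 is in the Very Unhealthy range (201–300). The next-lower category tops out at AQI 200, whose upper concentration bound is 17.418 ppm.
Reduction needed = 24.774 − 17.418 = 7.356 ppm.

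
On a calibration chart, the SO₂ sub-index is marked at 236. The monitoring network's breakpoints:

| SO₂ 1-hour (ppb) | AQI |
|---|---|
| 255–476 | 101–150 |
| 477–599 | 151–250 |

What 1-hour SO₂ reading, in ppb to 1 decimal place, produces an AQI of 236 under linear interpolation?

581.7

AQI 236 lies in the 151–250 band, which corresponds to 477–599 ppb.
C = 477 + (236−151)×(599−477)/(250−151) = 477 + 85×122/99 ≈ 581.747 ppb → 581.7 ppb to 1 dp.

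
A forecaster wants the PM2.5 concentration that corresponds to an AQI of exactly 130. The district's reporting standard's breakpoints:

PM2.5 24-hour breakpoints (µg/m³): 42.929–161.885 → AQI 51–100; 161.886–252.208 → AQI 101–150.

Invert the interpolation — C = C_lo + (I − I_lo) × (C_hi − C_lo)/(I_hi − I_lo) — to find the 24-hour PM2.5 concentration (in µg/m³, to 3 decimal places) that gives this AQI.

AQI 130 lies in the 101–150 band, which corresponds to 161.886–252.208 µg/m³.
C = 161.886 + (130−101)×(252.208−161.886)/(150−101) = 161.886 + 29×90.322/49 ≈ 215.34188 µg/m³ → 215.342 µg/m³ to 3 dp.

215.342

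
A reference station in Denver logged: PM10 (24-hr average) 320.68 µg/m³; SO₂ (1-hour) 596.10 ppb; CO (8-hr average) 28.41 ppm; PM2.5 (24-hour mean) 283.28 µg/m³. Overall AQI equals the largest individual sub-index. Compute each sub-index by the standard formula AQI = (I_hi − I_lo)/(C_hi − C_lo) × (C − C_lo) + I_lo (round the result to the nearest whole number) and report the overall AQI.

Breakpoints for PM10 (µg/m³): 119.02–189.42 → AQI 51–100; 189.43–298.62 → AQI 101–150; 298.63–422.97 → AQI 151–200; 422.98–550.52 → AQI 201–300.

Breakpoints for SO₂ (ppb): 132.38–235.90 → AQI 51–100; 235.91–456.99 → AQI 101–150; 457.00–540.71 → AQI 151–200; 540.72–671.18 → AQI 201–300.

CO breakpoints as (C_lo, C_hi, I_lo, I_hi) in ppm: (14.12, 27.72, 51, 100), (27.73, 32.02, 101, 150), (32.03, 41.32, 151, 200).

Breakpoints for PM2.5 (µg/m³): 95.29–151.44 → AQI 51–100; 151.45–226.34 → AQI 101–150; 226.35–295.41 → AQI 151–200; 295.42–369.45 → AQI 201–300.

243

PM10: 320.68 lies in 298.63–422.97, so I_lo=151, I_hi=200, C_lo=298.63, C_hi=422.97.
(200−151)/(422.97−298.63) × (320.68−298.63) + 151 = 49/124.34 × 22.05 + 151 ≈ 159.69 → 160.
SO₂: 596.10 lies in 540.72–671.18, so I_lo=201, I_hi=300, C_lo=540.72, C_hi=671.18.
(300−201)/(671.18−540.72) × (596.10−540.72) + 201 = 99/130.46 × 55.38 + 201 ≈ 243.03 → 243.
CO: row 27.73–32.02 (AQI 101–150). (150−101)·(28.41−27.73)/(32.02−27.73) + 101 = 49·0.68/4.29 + 101 ≈ 108.77 → 109.
PM2.5: 283.28 lies in 226.35–295.41, so I_lo=151, I_hi=200, C_lo=226.35, C_hi=295.41.
(200−151)/(295.41−226.35) × (283.28−226.35) + 151 = 49/69.06 × 56.93 + 151 ≈ 191.39 → 191.
Sub-indices: PM10→160, SO₂→243, CO→109, PM2.5→191. Overall AQI = max = 243; dominant pollutant is SO₂.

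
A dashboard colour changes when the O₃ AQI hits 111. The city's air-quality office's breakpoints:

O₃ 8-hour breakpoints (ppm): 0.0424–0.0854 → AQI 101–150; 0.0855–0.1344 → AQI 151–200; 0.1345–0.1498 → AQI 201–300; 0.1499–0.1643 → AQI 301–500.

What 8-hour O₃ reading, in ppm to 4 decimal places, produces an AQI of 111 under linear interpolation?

AQI 111 lies in the 101–150 band, which corresponds to 0.0424–0.0854 ppm.
C = 0.0424 + (111−101)×(0.0854−0.0424)/(150−101) = 0.0424 + 10×0.0430/49 ≈ 0.051176 ppm → 0.0512 ppm to 4 dp.

0.0512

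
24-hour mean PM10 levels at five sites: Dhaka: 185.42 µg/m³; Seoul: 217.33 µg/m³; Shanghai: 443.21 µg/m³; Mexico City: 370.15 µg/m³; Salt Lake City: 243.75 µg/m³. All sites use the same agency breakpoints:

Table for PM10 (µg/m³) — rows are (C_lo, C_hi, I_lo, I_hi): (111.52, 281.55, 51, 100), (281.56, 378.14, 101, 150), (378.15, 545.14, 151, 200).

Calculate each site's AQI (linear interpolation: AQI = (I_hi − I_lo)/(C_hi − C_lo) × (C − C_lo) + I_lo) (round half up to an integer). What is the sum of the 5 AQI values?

558

Dhaka 185.42: bracket 111.52–281.55 → index 51–100; slope 49/170.03, offset 73.90.
AQI = 51 + 49/170.03·73.90 ≈ 72.30 ⇒ 72.
Seoul: 217.33 ∈ [111.52, 281.55] ↔ index [51, 100].
51 + (217.33−111.52)·(100−51)/(281.55−111.52) = 51 + 105.81·49/170.03 ≈ 81.49, so AQI = 81.
Shanghai 443.21: bracket 378.15–545.14 → index 151–200; slope 49/166.99, offset 65.06.
AQI = 151 + 49/166.99·65.06 ≈ 170.09 ⇒ 170.
Mexico City 370.15: bracket 281.56–378.14 → index 101–150; slope 49/96.58, offset 88.59.
AQI = 101 + 49/96.58·88.59 ≈ 145.95 ⇒ 146.
Salt Lake City: 243.75 lies in 111.52–281.55, so I_lo=51, I_hi=100, C_lo=111.52, C_hi=281.55.
(100−51)/(281.55−111.52) × (243.75−111.52) + 51 = 49/170.03 × 132.23 + 51 ≈ 89.11 → 89.
AQIs: Dhaka=72, Seoul=81, Shanghai=170, Mexico City=146, Salt Lake City=89. Sum = 72 + 81 + 170 + 146 + 89 = 558.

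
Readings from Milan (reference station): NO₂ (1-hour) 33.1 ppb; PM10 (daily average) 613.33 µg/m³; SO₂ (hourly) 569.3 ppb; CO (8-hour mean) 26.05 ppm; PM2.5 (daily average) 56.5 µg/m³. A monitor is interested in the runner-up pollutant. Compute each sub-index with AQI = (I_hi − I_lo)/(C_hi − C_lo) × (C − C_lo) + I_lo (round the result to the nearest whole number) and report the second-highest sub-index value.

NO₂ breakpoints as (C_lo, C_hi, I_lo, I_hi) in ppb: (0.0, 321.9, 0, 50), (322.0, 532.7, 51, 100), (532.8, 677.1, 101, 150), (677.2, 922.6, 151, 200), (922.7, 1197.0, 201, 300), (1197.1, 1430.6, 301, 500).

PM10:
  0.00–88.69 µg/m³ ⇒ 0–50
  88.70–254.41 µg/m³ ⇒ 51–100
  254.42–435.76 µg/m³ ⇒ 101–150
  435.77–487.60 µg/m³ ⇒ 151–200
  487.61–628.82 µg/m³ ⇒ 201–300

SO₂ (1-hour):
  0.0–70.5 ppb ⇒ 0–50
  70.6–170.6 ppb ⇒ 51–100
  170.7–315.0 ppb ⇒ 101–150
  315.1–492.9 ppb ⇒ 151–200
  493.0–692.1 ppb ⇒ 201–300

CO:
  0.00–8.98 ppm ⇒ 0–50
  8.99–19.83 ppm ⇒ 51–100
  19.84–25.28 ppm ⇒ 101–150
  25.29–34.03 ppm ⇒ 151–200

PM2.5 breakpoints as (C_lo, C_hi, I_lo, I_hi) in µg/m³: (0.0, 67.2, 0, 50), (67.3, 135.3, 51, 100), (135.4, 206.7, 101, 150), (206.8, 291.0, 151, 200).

NO₂ 33.1: bracket 0.0–321.9 → index 0–50; slope 50/321.9, offset 33.1.
AQI = 0 + 50/321.9·33.1 ≈ 5.14 ⇒ 5.
PM10 613.33: bracket 487.61–628.82 → index 201–300; slope 99/141.21, offset 125.72.
AQI = 201 + 99/141.21·125.72 ≈ 289.14 ⇒ 289.
SO₂ 569.3: bracket 493.0–692.1 → index 201–300; slope 99/199.1, offset 76.3.
AQI = 201 + 99/199.1·76.3 ≈ 238.94 ⇒ 239.
CO 26.05: bracket 25.29–34.03 → index 151–200; slope 49/8.74, offset 0.76.
AQI = 151 + 49/8.74·0.76 ≈ 155.26 ⇒ 155.
PM2.5: 56.5 lies in 0.0–67.2, so I_lo=0, I_hi=50, C_lo=0.0, C_hi=67.2.
(50−0)/(67.2−0.0) × (56.5−0.0) + 0 = 50/67.2 × 56.5 + 0 ≈ 42.04 → 42.
Sub-indices: NO₂→5, PM10→289, SO₂→239, CO→155, PM2.5→42. Ranked high→low: 289, 239, 155, 42, 5. Second-highest sub-index = 239.

239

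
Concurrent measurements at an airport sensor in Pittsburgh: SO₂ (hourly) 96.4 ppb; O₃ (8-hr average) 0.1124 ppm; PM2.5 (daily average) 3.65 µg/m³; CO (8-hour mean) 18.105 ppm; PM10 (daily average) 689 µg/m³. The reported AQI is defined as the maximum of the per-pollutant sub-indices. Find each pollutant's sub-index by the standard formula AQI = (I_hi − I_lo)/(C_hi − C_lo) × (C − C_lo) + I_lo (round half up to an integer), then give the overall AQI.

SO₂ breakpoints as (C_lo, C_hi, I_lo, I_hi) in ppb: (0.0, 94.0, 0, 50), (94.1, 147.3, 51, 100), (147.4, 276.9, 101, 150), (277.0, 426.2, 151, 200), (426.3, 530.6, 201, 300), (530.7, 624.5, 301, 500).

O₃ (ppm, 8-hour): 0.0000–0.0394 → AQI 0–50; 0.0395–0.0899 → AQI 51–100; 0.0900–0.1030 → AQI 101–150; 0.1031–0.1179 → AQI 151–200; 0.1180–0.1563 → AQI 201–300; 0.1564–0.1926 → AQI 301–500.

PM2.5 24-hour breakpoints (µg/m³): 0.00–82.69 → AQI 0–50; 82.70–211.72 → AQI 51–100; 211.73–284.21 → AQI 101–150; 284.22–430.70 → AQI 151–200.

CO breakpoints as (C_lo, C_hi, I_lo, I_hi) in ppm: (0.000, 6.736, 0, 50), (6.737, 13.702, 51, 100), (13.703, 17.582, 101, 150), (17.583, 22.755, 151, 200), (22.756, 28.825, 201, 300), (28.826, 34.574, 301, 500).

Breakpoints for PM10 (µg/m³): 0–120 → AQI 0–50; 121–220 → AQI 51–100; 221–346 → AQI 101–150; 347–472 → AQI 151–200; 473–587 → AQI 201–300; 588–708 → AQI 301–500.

SO₂: 96.4 ∈ [94.1, 147.3] ↔ index [51, 100].
51 + (96.4−94.1)·(100−51)/(147.3−94.1) = 51 + 2.3·49/53.2 ≈ 53.12, so AQI = 53.
O₃: 0.1124 ∈ [0.1031, 0.1179] ↔ index [151, 200].
151 + (0.1124−0.1031)·(200−151)/(0.1179−0.1031) = 151 + 0.0093·49/0.0148 ≈ 181.79, so AQI = 182.
PM2.5: 3.65 ∈ [0.00, 82.69] ↔ index [0, 50].
0 + (3.65−0.00)·(50−0)/(82.69−0.00) = 0 + 3.65·50/82.69 ≈ 2.21, so AQI = 2.
CO: 18.105 ∈ [17.583, 22.755] ↔ index [151, 200].
151 + (18.105−17.583)·(200−151)/(22.755−17.583) = 151 + 0.522·49/5.172 ≈ 155.95, so AQI = 156.
PM10: row 588–708 (AQI 301–500). (500−301)·(689−588)/(708−588) + 301 = 199·101/120 + 301 ≈ 468.49 → 468.
Sub-indices: SO₂→53, O₃→182, PM2.5→2, CO→156, PM10→468. Overall AQI = max = 468; dominant pollutant is PM10.

468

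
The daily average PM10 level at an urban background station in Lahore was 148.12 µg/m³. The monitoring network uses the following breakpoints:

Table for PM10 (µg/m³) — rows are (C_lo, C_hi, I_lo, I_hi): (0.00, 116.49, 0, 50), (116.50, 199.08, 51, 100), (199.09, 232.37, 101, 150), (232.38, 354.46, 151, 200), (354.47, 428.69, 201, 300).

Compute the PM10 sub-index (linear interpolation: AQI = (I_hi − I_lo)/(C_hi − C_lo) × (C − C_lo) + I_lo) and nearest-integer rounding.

PM10: 148.12 lies in 116.50–199.08, so I_lo=51, I_hi=100, C_lo=116.50, C_hi=199.08.
(100−51)/(199.08−116.50) × (148.12−116.50) + 51 = 49/82.58 × 31.62 + 51 ≈ 69.76 → 70.

70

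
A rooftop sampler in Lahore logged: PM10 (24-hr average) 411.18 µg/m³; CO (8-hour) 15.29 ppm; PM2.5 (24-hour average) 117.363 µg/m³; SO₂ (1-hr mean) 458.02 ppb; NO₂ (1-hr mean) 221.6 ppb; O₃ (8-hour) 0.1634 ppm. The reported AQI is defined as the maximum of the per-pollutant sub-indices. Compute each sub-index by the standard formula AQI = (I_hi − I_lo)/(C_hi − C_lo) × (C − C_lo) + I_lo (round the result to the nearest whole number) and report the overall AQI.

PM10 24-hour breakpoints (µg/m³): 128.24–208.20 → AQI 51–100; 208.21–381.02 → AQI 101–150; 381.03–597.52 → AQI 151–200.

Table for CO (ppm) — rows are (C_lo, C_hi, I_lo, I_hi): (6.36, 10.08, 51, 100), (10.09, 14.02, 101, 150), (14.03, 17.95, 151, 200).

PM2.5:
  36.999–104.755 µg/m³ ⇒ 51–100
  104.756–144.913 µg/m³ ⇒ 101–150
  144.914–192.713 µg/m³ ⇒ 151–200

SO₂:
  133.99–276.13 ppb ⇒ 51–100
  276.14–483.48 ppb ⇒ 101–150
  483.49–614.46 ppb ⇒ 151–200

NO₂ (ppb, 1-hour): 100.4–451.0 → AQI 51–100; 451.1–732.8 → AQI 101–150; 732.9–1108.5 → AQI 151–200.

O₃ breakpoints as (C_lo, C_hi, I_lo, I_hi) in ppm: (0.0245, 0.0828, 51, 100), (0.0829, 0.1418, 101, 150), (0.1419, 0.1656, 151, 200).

PM10: 411.18 ∈ [381.03, 597.52] ↔ index [151, 200].
151 + (411.18−381.03)·(200−151)/(597.52−381.03) = 151 + 30.15·49/216.49 ≈ 157.82, so AQI = 158.
CO: 15.29 lies in 14.03–17.95, so I_lo=151, I_hi=200, C_lo=14.03, C_hi=17.95.
(200−151)/(17.95−14.03) × (15.29−14.03) + 151 = 49/3.92 × 1.26 + 151 ≈ 166.75 → 167.
PM2.5: row 104.756–144.913 (AQI 101–150). (150−101)·(117.363−104.756)/(144.913−104.756) + 101 = 49·12.607/40.157 + 101 ≈ 116.38 → 116.
SO₂ 458.02: bracket 276.14–483.48 → index 101–150; slope 49/207.34, offset 181.88.
AQI = 101 + 49/207.34·181.88 ≈ 143.98 ⇒ 144.
NO₂: 221.6 ∈ [100.4, 451.0] ↔ index [51, 100].
51 + (221.6−100.4)·(100−51)/(451.0−100.4) = 51 + 121.2·49/350.6 ≈ 67.94, so AQI = 68.
O₃: 0.1634 ∈ [0.1419, 0.1656] ↔ index [151, 200].
151 + (0.1634−0.1419)·(200−151)/(0.1656−0.1419) = 151 + 0.0215·49/0.0237 ≈ 195.45, so AQI = 195.
Sub-indices: PM10→158, CO→167, PM2.5→116, SO₂→144, NO₂→68, O₃→195. Overall AQI = max = 195; dominant pollutant is O₃.
AQI 195: Unhealthy.

195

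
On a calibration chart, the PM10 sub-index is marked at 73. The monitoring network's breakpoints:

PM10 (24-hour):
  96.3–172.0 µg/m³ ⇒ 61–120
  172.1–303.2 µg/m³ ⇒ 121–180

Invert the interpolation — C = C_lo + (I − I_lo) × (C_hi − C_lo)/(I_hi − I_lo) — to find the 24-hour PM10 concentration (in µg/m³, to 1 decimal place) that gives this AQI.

AQI 73 lies in the 61–120 band, which corresponds to 96.3–172.0 µg/m³.
C = 96.3 + (73−61)×(172.0−96.3)/(120−61) = 96.3 + 12×75.7/59 ≈ 111.697 µg/m³ → 111.7 µg/m³ to 1 dp.

111.7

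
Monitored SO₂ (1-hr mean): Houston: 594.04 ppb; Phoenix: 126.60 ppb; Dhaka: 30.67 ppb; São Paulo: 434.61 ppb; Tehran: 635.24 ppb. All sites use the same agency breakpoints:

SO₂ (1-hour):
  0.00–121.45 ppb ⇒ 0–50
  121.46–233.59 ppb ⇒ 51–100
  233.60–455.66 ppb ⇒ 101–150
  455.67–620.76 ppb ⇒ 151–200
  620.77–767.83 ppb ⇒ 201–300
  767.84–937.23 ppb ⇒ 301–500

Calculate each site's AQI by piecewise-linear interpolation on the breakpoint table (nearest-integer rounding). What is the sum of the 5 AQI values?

614

Houston: row 455.67–620.76 (AQI 151–200). (200−151)·(594.04−455.67)/(620.76−455.67) + 151 = 49·138.37/165.09 + 151 ≈ 192.07 → 192.
Phoenix 126.60: bracket 121.46–233.59 → index 51–100; slope 49/112.13, offset 5.14.
AQI = 51 + 49/112.13·5.14 ≈ 53.25 ⇒ 53.
Dhaka: row 0.00–121.45 (AQI 0–50). (50−0)·(30.67−0.00)/(121.45−0.00) + 0 = 50·30.67/121.45 + 0 ≈ 12.63 → 13.
São Paulo: 434.61 lies in 233.60–455.66, so I_lo=101, I_hi=150, C_lo=233.60, C_hi=455.66.
(150−101)/(455.66−233.60) × (434.61−233.60) + 101 = 49/222.06 × 201.01 + 101 ≈ 145.36 → 145.
Tehran: row 620.77–767.83 (AQI 201–300). (300−201)·(635.24−620.77)/(767.83−620.77) + 201 = 99·14.47/147.06 + 201 ≈ 210.74 → 211.
AQIs: Houston=192, Phoenix=53, Dhaka=13, São Paulo=145, Tehran=211. Sum = 192 + 53 + 13 + 145 + 211 = 614.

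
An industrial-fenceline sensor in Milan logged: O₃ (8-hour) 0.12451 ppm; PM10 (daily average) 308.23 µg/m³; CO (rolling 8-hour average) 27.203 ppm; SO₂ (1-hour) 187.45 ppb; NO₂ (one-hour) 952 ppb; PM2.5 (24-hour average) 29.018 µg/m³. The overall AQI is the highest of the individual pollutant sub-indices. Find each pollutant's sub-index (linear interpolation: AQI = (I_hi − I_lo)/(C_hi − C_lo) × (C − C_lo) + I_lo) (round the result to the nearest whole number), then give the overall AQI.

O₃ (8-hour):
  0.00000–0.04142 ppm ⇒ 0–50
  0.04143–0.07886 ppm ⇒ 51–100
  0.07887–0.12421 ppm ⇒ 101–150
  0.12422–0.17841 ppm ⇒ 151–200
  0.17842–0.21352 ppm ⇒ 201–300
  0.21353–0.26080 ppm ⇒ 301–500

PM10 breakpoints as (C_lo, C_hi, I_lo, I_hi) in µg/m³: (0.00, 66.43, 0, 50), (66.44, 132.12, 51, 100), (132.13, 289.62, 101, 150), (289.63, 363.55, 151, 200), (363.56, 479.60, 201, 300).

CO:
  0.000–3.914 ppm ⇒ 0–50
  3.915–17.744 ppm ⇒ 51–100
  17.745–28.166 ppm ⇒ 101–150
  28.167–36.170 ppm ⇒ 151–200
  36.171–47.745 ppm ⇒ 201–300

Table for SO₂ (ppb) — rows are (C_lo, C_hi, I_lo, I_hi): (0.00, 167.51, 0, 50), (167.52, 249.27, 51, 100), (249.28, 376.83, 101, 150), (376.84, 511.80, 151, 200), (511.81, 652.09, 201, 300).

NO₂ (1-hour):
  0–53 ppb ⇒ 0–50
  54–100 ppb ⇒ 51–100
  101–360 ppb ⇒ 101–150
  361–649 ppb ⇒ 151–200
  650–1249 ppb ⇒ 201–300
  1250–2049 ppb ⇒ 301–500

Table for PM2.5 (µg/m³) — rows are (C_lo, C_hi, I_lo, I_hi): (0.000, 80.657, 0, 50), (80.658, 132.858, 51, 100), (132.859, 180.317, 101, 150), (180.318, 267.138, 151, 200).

251

O₃: row 0.12422–0.17841 (AQI 151–200). (200−151)·(0.12451−0.12422)/(0.17841−0.12422) + 151 = 49·0.00029/0.05419 + 151 ≈ 151.26 → 151.
PM10: 308.23 lies in 289.63–363.55, so I_lo=151, I_hi=200, C_lo=289.63, C_hi=363.55.
(200−151)/(363.55−289.63) × (308.23−289.63) + 151 = 49/73.92 × 18.60 + 151 ≈ 163.33 → 163.
CO: 27.203 ∈ [17.745, 28.166] ↔ index [101, 150].
101 + (27.203−17.745)·(150−101)/(28.166−17.745) = 101 + 9.458·49/10.421 ≈ 145.47, so AQI = 145.
SO₂: row 167.52–249.27 (AQI 51–100). (100−51)·(187.45−167.52)/(249.27−167.52) + 51 = 49·19.93/81.75 + 51 ≈ 62.95 → 63.
NO₂ 952: bracket 650–1249 → index 201–300; slope 99/599, offset 302.
AQI = 201 + 99/599·302 ≈ 250.91 ⇒ 251.
PM2.5: row 0.000–80.657 (AQI 0–50). (50−0)·(29.018−0.000)/(80.657−0.000) + 0 = 50·29.018/80.657 + 0 ≈ 17.99 → 18.
Sub-indices: O₃→151, PM10→163, CO→145, SO₂→63, NO₂→251, PM2.5→18. Overall AQI = max = 251; dominant pollutant is NO₂.
AQI 251: Very Unhealthy.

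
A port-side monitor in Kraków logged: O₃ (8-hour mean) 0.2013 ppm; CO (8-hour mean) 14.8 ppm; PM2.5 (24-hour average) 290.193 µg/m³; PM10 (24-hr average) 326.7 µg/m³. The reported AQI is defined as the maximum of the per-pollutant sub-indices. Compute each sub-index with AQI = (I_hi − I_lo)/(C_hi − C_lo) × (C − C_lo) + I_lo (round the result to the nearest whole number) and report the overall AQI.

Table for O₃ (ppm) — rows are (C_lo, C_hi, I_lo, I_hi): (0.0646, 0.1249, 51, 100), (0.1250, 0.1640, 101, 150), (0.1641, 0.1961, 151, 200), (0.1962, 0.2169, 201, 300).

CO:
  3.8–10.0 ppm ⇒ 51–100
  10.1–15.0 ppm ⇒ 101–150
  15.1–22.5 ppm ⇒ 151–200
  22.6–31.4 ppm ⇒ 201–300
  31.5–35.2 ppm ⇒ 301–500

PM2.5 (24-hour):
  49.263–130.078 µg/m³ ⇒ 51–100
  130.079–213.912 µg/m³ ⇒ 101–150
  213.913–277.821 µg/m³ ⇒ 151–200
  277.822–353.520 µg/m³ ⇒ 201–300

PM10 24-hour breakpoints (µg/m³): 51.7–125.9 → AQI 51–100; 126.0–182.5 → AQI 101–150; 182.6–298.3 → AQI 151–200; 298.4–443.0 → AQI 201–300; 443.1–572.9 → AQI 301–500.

O₃ 0.2013: bracket 0.1962–0.2169 → index 201–300; slope 99/0.0207, offset 0.0051.
AQI = 201 + 99/0.0207·0.0051 ≈ 225.39 ⇒ 225.
CO: row 10.1–15.0 (AQI 101–150). (150−101)·(14.8−10.1)/(15.0−10.1) + 101 = 49·4.7/4.9 + 101 ≈ 148.00 → 148.
PM2.5 290.193: bracket 277.822–353.520 → index 201–300; slope 99/75.698, offset 12.371.
AQI = 201 + 99/75.698·12.371 ≈ 217.18 ⇒ 217.
PM10: 326.7 ∈ [298.4, 443.0] ↔ index [201, 300].
201 + (326.7−298.4)·(300−201)/(443.0−298.4) = 201 + 28.3·99/144.6 ≈ 220.38, so AQI = 220.
Sub-indices: O₃→225, CO→148, PM2.5→217, PM10→220. Overall AQI = max = 225; dominant pollutant is O₃.

225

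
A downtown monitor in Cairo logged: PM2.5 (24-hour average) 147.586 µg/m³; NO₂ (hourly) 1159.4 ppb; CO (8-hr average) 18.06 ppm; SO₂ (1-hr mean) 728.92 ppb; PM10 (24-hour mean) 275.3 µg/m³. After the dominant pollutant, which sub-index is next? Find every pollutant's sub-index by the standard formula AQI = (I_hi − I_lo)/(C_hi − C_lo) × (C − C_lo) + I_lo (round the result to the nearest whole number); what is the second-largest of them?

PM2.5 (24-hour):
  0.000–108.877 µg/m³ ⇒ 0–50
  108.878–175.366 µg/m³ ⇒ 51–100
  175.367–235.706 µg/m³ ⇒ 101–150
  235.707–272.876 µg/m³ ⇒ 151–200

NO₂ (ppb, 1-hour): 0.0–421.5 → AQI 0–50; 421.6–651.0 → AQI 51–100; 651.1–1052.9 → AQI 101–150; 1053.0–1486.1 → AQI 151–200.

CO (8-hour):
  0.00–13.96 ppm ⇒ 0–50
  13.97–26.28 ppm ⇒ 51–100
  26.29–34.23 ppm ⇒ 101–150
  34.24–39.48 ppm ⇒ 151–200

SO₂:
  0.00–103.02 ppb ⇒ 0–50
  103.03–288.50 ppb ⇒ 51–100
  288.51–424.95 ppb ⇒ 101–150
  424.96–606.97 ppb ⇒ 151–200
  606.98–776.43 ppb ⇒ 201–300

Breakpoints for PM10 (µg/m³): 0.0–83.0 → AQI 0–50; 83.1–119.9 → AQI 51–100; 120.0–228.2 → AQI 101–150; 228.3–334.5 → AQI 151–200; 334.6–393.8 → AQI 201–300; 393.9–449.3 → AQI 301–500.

173

PM2.5: row 108.878–175.366 (AQI 51–100). (100−51)·(147.586−108.878)/(175.366−108.878) + 51 = 49·38.708/66.488 + 51 ≈ 79.53 → 80.
NO₂: 1159.4 lies in 1053.0–1486.1, so I_lo=151, I_hi=200, C_lo=1053.0, C_hi=1486.1.
(200−151)/(1486.1−1053.0) × (1159.4−1053.0) + 151 = 49/433.1 × 106.4 + 151 ≈ 163.04 → 163.
CO: 18.06 lies in 13.97–26.28, so I_lo=51, I_hi=100, C_lo=13.97, C_hi=26.28.
(100−51)/(26.28−13.97) × (18.06−13.97) + 51 = 49/12.31 × 4.09 + 51 ≈ 67.28 → 67.
SO₂: 728.92 lies in 606.98–776.43, so I_lo=201, I_hi=300, C_lo=606.98, C_hi=776.43.
(300−201)/(776.43−606.98) × (728.92−606.98) + 201 = 99/169.45 × 121.94 + 201 ≈ 272.24 → 272.
PM10: row 228.3–334.5 (AQI 151–200). (200−151)·(275.3−228.3)/(334.5−228.3) + 151 = 49·47.0/106.2 + 151 ≈ 172.69 → 173.
Sub-indices: PM2.5→80, NO₂→163, CO→67, SO₂→272, PM10→173. Ranked high→low: 272, 173, 163, 80, 67. Second-highest sub-index = 173.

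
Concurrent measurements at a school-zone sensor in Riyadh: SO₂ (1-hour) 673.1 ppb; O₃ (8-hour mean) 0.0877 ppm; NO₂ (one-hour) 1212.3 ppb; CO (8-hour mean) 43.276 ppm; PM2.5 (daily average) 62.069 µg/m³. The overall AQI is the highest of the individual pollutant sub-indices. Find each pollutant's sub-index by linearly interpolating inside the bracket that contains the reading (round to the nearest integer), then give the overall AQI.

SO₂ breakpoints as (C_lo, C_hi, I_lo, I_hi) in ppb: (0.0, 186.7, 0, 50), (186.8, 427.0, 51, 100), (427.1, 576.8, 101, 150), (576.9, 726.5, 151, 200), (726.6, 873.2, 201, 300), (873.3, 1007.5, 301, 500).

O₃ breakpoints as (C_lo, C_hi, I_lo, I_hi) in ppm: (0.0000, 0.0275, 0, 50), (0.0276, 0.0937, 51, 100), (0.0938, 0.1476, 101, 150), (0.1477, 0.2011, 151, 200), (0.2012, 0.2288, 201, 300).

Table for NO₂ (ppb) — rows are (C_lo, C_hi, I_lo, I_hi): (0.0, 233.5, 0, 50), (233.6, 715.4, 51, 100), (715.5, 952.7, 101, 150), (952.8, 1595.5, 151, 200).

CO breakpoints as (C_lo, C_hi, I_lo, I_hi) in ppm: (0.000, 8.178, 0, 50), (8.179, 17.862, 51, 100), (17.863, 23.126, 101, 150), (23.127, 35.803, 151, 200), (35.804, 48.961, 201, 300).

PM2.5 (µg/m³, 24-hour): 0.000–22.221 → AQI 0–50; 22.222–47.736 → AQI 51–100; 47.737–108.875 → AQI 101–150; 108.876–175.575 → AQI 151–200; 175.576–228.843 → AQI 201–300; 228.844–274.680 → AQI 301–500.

SO₂ 673.1: bracket 576.9–726.5 → index 151–200; slope 49/149.6, offset 96.2.
AQI = 151 + 49/149.6·96.2 ≈ 182.51 ⇒ 183.
O₃: 0.0877 lies in 0.0276–0.0937, so I_lo=51, I_hi=100, C_lo=0.0276, C_hi=0.0937.
(100−51)/(0.0937−0.0276) × (0.0877−0.0276) + 51 = 49/0.0661 × 0.0601 + 51 ≈ 95.55 → 96.
NO₂: 1212.3 lies in 952.8–1595.5, so I_lo=151, I_hi=200, C_lo=952.8, C_hi=1595.5.
(200−151)/(1595.5−952.8) × (1212.3−952.8) + 151 = 49/642.7 × 259.5 + 151 ≈ 170.78 → 171.
CO 43.276: bracket 35.804–48.961 → index 201–300; slope 99/13.157, offset 7.472.
AQI = 201 + 99/13.157·7.472 ≈ 257.22 ⇒ 257.
PM2.5 62.069: bracket 47.737–108.875 → index 101–150; slope 49/61.138, offset 14.332.
AQI = 101 + 49/61.138·14.332 ≈ 112.49 ⇒ 112.
Sub-indices: SO₂→183, O₃→96, NO₂→171, CO→257, PM2.5→112. Overall AQI = max = 257; dominant pollutant is CO.
AQI 257: Very Unhealthy.

257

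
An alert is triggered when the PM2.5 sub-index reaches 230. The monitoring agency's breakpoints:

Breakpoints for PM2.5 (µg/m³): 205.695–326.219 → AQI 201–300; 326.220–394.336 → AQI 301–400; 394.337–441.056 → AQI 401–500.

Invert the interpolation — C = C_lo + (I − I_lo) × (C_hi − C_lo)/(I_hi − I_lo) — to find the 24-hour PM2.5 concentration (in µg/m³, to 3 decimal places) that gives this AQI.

AQI 230 lies in the 201–300 band, which corresponds to 205.695–326.219 µg/m³.
C = 205.695 + (230−201)×(326.219−205.695)/(300−201) = 205.695 + 29×120.524/99 ≈ 241.00001 µg/m³ → 241.000 µg/m³ to 3 dp.

241.000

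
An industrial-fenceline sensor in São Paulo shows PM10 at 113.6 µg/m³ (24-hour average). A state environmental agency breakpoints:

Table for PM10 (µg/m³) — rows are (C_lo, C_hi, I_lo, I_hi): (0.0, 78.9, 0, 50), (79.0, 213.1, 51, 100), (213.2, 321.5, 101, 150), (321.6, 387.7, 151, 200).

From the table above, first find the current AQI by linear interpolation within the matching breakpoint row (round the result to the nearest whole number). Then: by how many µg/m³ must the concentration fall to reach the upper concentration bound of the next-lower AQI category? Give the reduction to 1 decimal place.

34.7

PM10: 113.6 lies in 79.0–213.1, so I_lo=51, I_hi=100, C_lo=79.0, C_hi=213.1.
(100−51)/(213.1−79.0) × (113.6−79.0) + 51 = 49/134.1 × 34.6 + 51 ≈ 63.64 → 64.
Current AQI 64 is in the Moderate range (51–100). The next-lower category tops out at AQI 50, whose upper concentration bound is 78.9 µg/m³.
Reduction needed = 113.6 − 78.9 = 34.7 µg/m³.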